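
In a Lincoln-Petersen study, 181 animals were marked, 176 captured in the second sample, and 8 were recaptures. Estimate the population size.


N = M * C / R = 181 * 176 / 8 = 31856 / 8 = 3982

3982 individuals


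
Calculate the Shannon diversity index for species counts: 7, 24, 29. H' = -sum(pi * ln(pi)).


Total N = 7 + 24 + 29 = 60
Per-species terms:
  p = 7/60 = 0.116667; ln(p) = -2.148432; p*ln(p) = 0.116667 * (-2.148432) = -0.250651
  p = 24/60 = 0.400000; ln(p) = -0.916291; p*ln(p) = 0.400000 * (-0.916291) = -0.366516
  p = 29/60 = 0.483333; ln(p) = -0.727049; p*ln(p) = 0.483333 * (-0.727049) = -0.351407
sum(p*ln(p)) = (-0.250651) + (-0.366516) + (-0.351407) = -0.968574
H' = -(-0.968574) = 0.968574 ≈ 0.9686

0.9686


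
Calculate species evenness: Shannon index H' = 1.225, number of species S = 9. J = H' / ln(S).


ln(9) = 2.19722
J = H' / ln(S) = 1.225 / 2.19722 = 0.557523 ≈ 0.5575

0.5575


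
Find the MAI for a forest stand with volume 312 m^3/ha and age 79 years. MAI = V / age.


MAI = 312 / 79 = 3.9494 ≈ 3.95 m^3/ha/yr

3.95 m^3/ha/yr


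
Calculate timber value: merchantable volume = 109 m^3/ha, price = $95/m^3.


Value = 109 * 95 = $10355/ha

$10355/ha


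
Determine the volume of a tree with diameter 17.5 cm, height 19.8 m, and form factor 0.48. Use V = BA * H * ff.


(D/200)^2 = (17.5/200)^2 = 0.0875^2 = 0.00765625
BA = 3.141593 * 0.00765625 = 0.0240528 m^2
V = 0.0240528 * 19.8 * 0.48 = 0.228598 ≈ 0.229 m^3

0.229 m^3


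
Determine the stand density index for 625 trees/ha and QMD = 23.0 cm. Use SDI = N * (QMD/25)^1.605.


QMD/25 = 23.0/25 = 0.92
(0.92)^1.605 = exp(1.605 * ln(0.92)) = exp(1.605 * (-0.0833816)) = exp(-0.133827) = 0.874741
SDI = 625 * 0.874741 = 546.713 ≈ 547

547


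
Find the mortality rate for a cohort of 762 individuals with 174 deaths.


Mortality rate = 174 / 762 = 0.228346 ≈ 0.2283

0.2283


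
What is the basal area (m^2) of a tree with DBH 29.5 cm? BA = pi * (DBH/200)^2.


D/200 = 29.5/200 = 0.1475 m
(D/200)^2 = 0.1475^2 = 0.02175625
BA = 3.141593 * 0.02175625 = 0.0683493 ≈ 0.0683 m^2

0.0683 m^2


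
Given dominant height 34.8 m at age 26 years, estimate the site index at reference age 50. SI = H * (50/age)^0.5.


50/26 = 1.92308
(1.92308)^0.5 = 1.38675
SI = 34.8 * 1.38675 = 48.2589 ≈ 48.3 m

48.3 m


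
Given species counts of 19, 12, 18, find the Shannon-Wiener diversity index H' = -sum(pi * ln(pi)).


Total N = 19 + 12 + 18 = 49
Per-species terms:
  p = 19/49 = 0.387755; ln(p) = -0.947382; p*ln(p) = 0.387755 * (-0.947382) = -0.367352
  p = 12/49 = 0.244898; ln(p) = -1.406913; p*ln(p) = 0.244898 * (-1.406913) = -0.344550
  p = 18/49 = 0.367347; ln(p) = -1.001448; p*ln(p) = 0.367347 * (-1.001448) = -0.367879
sum(p*ln(p)) = (-0.367352) + (-0.344550) + (-0.367879) = -1.079781
H' = -(-1.079781) = 1.079781 ≈ 1.0798

1.0798


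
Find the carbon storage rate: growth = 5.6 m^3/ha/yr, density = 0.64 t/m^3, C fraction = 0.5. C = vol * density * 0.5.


C = 5.6 * 0.64 * 0.5 = 1.792 ≈ 1.79 t C/ha/yr

1.79 t C/ha/yr


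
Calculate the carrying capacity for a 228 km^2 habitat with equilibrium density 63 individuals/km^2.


K = 63 * 228 = 14364 individuals

14364 individuals


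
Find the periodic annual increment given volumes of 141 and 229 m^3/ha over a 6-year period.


PAI = (V2 - V1) / period = (229 - 141) / 6 = 88 / 6 = 14.6667 ≈ 14.67 m^3/ha/yr

14.67 m^3/ha/yr


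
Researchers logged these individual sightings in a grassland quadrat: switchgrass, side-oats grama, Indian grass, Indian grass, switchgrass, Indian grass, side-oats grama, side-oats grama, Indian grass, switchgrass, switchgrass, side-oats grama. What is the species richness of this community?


Total individuals logged = 12
Distinct species (count of individuals): switchgrass (4), side-oats grama (4), Indian grass (4)
Species richness = number of distinct species = 3

3


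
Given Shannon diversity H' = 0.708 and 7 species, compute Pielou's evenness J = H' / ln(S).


ln(7) = 1.94591
J = H' / ln(S) = 0.708 / 1.94591 = 0.363840 ≈ 0.3638

0.3638


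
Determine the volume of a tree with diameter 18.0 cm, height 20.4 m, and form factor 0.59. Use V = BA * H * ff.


(D/200)^2 = (18.0/200)^2 = 0.09^2 = 0.0081
BA = 3.141593 * 0.0081 = 0.0254469 m^2
V = 0.0254469 * 20.4 * 0.59 = 0.306279 ≈ 0.306 m^3

0.306 m^3


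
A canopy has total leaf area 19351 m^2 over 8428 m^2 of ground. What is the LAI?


LAI = 19351 / 8428 = 2.2960 ≈ 2.30

2.30


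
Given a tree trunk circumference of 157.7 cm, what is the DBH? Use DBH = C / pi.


DBH = C / pi = 157.7 / 3.141593 = 50.1975 ≈ 50.20 cm

50.20 cm


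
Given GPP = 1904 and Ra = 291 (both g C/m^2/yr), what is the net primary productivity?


NPP = GPP - Ra = 1904 - 291 = 1613 g C/m^2/yr

1613 g C/m^2/yr


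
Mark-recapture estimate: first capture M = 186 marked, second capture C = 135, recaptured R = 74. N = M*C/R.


N = M * C / R = 186 * 135 / 74 = 25110 / 74 = 339.32 ≈ 339

339 individuals


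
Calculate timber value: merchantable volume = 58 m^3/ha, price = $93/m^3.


Value = 58 * 93 = $5394/ha

$5394/ha


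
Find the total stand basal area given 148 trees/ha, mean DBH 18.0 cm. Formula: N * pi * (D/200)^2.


(D/200)^2 = (18.0/200)^2 = 0.09^2 = 0.0081
Individual BA = 3.141593 * 0.0081 = 0.0254469 m^2
Stand BA = 148 * 0.0254469 = 3.76614 ≈ 3.77 m^2/ha

3.77 m^2/ha


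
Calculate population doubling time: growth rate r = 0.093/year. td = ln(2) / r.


td = ln(2) / 0.093 = 0.693147 / 0.093 = 7.45319 ≈ 7.5 years

7.5 years


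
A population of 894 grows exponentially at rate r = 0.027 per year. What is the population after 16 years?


r*t = 0.027 * 16 = 0.432
exp(0.432) = 1.54034
N = 894 * 1.54034 = 1377.06 ≈ 1377

1377


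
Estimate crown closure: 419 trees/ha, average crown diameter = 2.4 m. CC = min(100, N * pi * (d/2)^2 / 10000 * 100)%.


(d/2)^2 = (2.4/2)^2 = 1.2^2 = 1.44
Crown area = 3.141593 * 1.44 = 4.52389 m^2
N * area / 10000 * 100 = 419 * 4.52389 / 10000 * 100 = 18.9551
CC = min(100, 18.9551) = 18.9551 ≈ 19.0%

19.0%


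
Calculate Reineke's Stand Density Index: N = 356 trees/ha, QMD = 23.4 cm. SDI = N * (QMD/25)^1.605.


QMD/25 = 23.4/25 = 0.936
(0.936)^1.605 = exp(1.605 * ln(0.936)) = exp(1.605 * (-0.0661398)) = exp(-0.106154) = 0.899286
SDI = 356 * 0.899286 = 320.146 ≈ 320

320


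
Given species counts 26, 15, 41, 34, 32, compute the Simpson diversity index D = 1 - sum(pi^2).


Total N = 26 + 15 + 41 + 34 + 32 = 148
Per-species terms:
  p = 26/148 = 0.175676; p^2 = 0.175676^2 = 0.030862
  p = 15/148 = 0.101351; p^2 = 0.101351^2 = 0.010272
  p = 41/148 = 0.277027; p^2 = 0.277027^2 = 0.076744
  p = 34/148 = 0.229730; p^2 = 0.229730^2 = 0.052776
  p = 32/148 = 0.216216; p^2 = 0.216216^2 = 0.046749
sum(p^2) = 0.030862 + 0.010272 + 0.076744 + 0.052776 + 0.046749 = 0.217403
D = 1 - 0.217403 = 0.782597 ≈ 0.7826

0.7826


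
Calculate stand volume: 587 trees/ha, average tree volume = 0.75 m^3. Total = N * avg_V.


V_stand = 587 * 0.75 = 440.25 ≈ 440.3 m^3/ha

440.3 m^3/ha


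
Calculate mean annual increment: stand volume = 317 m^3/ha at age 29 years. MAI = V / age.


MAI = 317 / 29 = 10.9310 ≈ 10.93 m^3/ha/yr

10.93 m^3/ha/yr


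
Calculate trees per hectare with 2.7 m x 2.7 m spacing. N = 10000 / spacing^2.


N = 10000 / 2.7^2 = 10000 / 7.29 = 1371.74 ≈ 1372 trees/ha

1372 trees/ha


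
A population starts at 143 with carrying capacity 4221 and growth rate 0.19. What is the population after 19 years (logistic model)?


(K - N0)/N0 = (4221 - 143)/143 = 4078/143 = 28.5175
r*t = 0.19 * 19 = 3.61; exp(-3.61) = 0.0270518
28.5175 * 0.0270518 = 0.771450
1 + 0.771450 = 1.77145
N = 4221 / 1.77145 = 2382.79 ≈ 2383

2383


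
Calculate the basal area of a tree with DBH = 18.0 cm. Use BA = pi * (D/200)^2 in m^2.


D/200 = 18.0/200 = 0.09 m
(D/200)^2 = 0.09^2 = 0.0081
BA = 3.141593 * 0.0081 = 0.0254469 ≈ 0.0254 m^2

0.0254 m^2


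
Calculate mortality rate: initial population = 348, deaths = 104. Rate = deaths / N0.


Mortality rate = 104 / 348 = 0.298851 ≈ 0.2989

0.2989


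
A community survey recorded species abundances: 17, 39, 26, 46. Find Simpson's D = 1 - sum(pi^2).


Total N = 17 + 39 + 26 + 46 = 128
Per-species terms:
  p = 17/128 = 0.132813; p^2 = 0.132813^2 = 0.017639
  p = 39/128 = 0.304688; p^2 = 0.304688^2 = 0.092835
  p = 26/128 = 0.203125; p^2 = 0.203125^2 = 0.041260
  p = 46/128 = 0.359375; p^2 = 0.359375^2 = 0.129150
sum(p^2) = 0.017639 + 0.092835 + 0.041260 + 0.129150 = 0.280884
D = 1 - 0.280884 = 0.719116 ≈ 0.7191

0.7191


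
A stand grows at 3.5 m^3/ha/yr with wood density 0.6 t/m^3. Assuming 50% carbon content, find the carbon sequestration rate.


C = 3.5 * 0.6 * 0.5 = 1.05 t C/ha/yr

1.05 t C/ha/yr


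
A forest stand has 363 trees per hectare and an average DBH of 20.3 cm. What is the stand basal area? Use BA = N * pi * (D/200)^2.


(D/200)^2 = (20.3/200)^2 = 0.1015^2 = 0.01030225
Individual BA = 3.141593 * 0.01030225 = 0.0323655 m^2
Stand BA = 363 * 0.0323655 = 11.7487 ≈ 11.75 m^2/ha

11.75 m^2/ha


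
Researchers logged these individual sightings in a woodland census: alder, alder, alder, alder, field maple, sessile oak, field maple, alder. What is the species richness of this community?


Total individuals logged = 8
Distinct species (count of individuals): alder (5), field maple (2), sessile oak (1)
Species richness = number of distinct species = 3

3


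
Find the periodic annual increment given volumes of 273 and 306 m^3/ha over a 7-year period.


PAI = (V2 - V1) / period = (306 - 273) / 7 = 33 / 7 = 4.7143 ≈ 4.71 m^3/ha/yr

4.71 m^3/ha/yr


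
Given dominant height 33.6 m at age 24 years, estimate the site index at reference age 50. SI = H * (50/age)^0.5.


50/24 = 2.08333
(2.08333)^0.5 = 1.44337
SI = 33.6 * 1.44337 = 48.4972 ≈ 48.5 m

48.5 m


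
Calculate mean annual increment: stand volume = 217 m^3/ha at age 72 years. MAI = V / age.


MAI = 217 / 72 = 3.0139 ≈ 3.01 m^3/ha/yr

3.01 m^3/ha/yr


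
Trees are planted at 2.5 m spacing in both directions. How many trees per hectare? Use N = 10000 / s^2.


N = 10000 / 2.5^2 = 10000 / 6.25 = 1600.00 ≈ 1600 trees/ha

1600 trees/ha


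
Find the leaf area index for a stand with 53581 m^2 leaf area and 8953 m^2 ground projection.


LAI = 53581 / 8953 = 5.9847 ≈ 5.98

5.98


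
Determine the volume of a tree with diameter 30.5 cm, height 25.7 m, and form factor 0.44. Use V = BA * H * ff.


(D/200)^2 = (30.5/200)^2 = 0.1525^2 = 0.02325625
BA = 3.141593 * 0.02325625 = 0.0730617 m^2
V = 0.0730617 * 25.7 * 0.44 = 0.826182 ≈ 0.826 m^3

0.826 m^3


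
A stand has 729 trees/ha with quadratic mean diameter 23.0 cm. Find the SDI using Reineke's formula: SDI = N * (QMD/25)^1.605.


QMD/25 = 23.0/25 = 0.92
(0.92)^1.605 = exp(1.605 * ln(0.92)) = exp(1.605 * (-0.0833816)) = exp(-0.133827) = 0.874741
SDI = 729 * 0.874741 = 637.686 ≈ 638

638


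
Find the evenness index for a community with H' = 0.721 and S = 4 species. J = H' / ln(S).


ln(4) = 1.38629
J = H' / ln(S) = 0.721 / 1.38629 = 0.520093 ≈ 0.5201

0.5201


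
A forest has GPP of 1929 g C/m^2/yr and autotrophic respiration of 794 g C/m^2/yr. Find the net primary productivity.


NPP = GPP - Ra = 1929 - 794 = 1135 g C/m^2/yr

1135 g C/m^2/yr


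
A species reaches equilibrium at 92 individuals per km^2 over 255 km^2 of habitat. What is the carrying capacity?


K = 92 * 255 = 23460 individuals

23460 individuals


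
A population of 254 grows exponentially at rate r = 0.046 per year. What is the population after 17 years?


r*t = 0.046 * 17 = 0.782
exp(0.782) = 2.18584
N = 254 * 2.18584 = 555.203 ≈ 555

555


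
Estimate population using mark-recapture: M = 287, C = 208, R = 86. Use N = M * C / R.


N = M * C / R = 287 * 208 / 86 = 59696 / 86 = 694.14 ≈ 694

694 individuals


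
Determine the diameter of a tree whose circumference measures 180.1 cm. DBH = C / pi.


DBH = C / pi = 180.1 / 3.141593 = 57.3276 ≈ 57.33 cm

57.33 cm


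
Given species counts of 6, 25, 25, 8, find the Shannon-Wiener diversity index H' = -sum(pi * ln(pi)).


Total N = 6 + 25 + 25 + 8 = 64
Per-species terms:
  p = 6/64 = 0.093750; ln(p) = -2.367124; p*ln(p) = 0.093750 * (-2.367124) = -0.221918
  p = 25/64 = 0.390625; ln(p) = -0.940007; p*ln(p) = 0.390625 * (-0.940007) = -0.367190
  p = 25/64 = 0.390625; ln(p) = -0.940007; p*ln(p) = 0.390625 * (-0.940007) = -0.367190
  p = 8/64 = 0.125000; ln(p) = -2.079442; p*ln(p) = 0.125000 * (-2.079442) = -0.259930
sum(p*ln(p)) = (-0.221918) + (-0.367190) + (-0.367190) + (-0.259930) = -1.216228
H' = -(-1.216228) = 1.216228 ≈ 1.2162

1.2162


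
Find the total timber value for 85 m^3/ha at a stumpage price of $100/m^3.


Value = 85 * 100 = $8500/ha

$8500/ha


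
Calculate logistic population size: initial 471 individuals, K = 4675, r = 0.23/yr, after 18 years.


(K - N0)/N0 = (4675 - 471)/471 = 4204/471 = 8.92569
r*t = 0.23 * 18 = 4.14; exp(-4.14) = 0.0159229
8.92569 * 0.0159229 = 0.142123
1 + 0.142123 = 1.14212
N = 4675 / 1.14212 = 4093.27 ≈ 4093

4093


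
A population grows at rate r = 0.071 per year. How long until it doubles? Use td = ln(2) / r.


td = ln(2) / 0.071 = 0.693147 / 0.071 = 9.76263 ≈ 9.8 years

9.8 years


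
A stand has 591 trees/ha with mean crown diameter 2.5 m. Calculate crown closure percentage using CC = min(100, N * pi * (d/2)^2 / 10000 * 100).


(d/2)^2 = (2.5/2)^2 = 1.25^2 = 1.5625
Crown area = 3.141593 * 1.5625 = 4.90874 m^2
N * area / 10000 * 100 = 591 * 4.90874 / 10000 * 100 = 29.0107
CC = min(100, 29.0107) = 29.0107 ≈ 29.0%

29.0%


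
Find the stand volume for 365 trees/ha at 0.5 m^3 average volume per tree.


V_stand = 365 * 0.5 = 182.5 m^3/ha

182.5 m^3/ha


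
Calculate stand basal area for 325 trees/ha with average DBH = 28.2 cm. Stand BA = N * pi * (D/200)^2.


(D/200)^2 = (28.2/200)^2 = 0.141^2 = 0.019881
Individual BA = 3.141593 * 0.019881 = 0.0624580 m^2
Stand BA = 325 * 0.0624580 = 20.2989 ≈ 20.30 m^2/ha

20.30 m^2/ha


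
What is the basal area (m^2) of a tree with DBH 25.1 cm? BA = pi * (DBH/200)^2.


D/200 = 25.1/200 = 0.1255 m
(D/200)^2 = 0.1255^2 = 0.01575025
BA = 3.141593 * 0.01575025 = 0.0494809 ≈ 0.0495 m^2

0.0495 m^2


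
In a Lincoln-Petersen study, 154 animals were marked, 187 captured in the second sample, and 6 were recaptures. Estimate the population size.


N = M * C / R = 154 * 187 / 6 = 28798 / 6 = 4799.67 ≈ 4800

4800 individuals


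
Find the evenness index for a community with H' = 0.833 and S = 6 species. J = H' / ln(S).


ln(6) = 1.79176
J = H' / ln(S) = 0.833 / 1.79176 = 0.464906 ≈ 0.4649

0.4649


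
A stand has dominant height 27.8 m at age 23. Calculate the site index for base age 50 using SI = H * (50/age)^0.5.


50/23 = 2.17391
(2.17391)^0.5 = 1.47442
SI = 27.8 * 1.47442 = 40.9889 ≈ 41.0 m

41.0 m


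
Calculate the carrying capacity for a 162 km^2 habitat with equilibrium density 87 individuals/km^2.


K = 87 * 162 = 14094 individuals

14094 individuals


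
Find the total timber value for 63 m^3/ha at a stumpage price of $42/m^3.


Value = 63 * 42 = $2646/ha

$2646/ha


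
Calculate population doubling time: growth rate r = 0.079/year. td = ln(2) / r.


td = ln(2) / 0.079 = 0.693147 / 0.079 = 8.77401 ≈ 8.8 years

8.8 years


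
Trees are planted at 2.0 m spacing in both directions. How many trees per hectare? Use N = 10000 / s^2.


N = 10000 / 2.0^2 = 10000 / 4 = 2500.00 ≈ 2500 trees/ha

2500 trees/ha


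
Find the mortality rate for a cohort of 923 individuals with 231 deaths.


Mortality rate = 231 / 923 = 0.250271 ≈ 0.2503

0.2503


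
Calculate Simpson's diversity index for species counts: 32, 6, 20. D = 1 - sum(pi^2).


Total N = 32 + 6 + 20 = 58
Per-species terms:
  p = 32/58 = 0.551724; p^2 = 0.551724^2 = 0.304399
  p = 6/58 = 0.103448; p^2 = 0.103448^2 = 0.010701
  p = 20/58 = 0.344828; p^2 = 0.344828^2 = 0.118906
sum(p^2) = 0.304399 + 0.010701 + 0.118906 = 0.434006
D = 1 - 0.434006 = 0.565994 ≈ 0.5660

0.5660


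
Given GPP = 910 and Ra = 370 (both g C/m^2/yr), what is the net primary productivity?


NPP = GPP - Ra = 910 - 370 = 540 g C/m^2/yr

540 g C/m^2/yr


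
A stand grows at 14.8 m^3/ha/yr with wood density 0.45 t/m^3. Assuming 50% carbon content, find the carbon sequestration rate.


C = 14.8 * 0.45 * 0.5 = 3.33 t C/ha/yr

3.33 t C/ha/yr


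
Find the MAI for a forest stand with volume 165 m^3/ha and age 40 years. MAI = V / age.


MAI = 165 / 40 = 4.1250 ≈ 4.13 m^3/ha/yr

4.13 m^3/ha/yr


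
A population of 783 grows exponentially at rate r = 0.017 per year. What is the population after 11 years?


r*t = 0.017 * 11 = 0.187
exp(0.187) = 1.20563
N = 783 * 1.20563 = 944.008 ≈ 944

944


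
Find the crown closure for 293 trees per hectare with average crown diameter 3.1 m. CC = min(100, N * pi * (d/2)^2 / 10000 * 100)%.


(d/2)^2 = (3.1/2)^2 = 1.55^2 = 2.4025
Crown area = 3.141593 * 2.4025 = 7.54768 m^2
N * area / 10000 * 100 = 293 * 7.54768 / 10000 * 100 = 22.1147
CC = min(100, 22.1147) = 22.1147 ≈ 22.1%

22.1%


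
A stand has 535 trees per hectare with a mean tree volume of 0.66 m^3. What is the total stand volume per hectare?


V_stand = 535 * 0.66 = 353.1 m^3/ha

353.1 m^3/ha


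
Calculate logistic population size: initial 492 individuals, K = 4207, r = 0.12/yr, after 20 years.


(K - N0)/N0 = (4207 - 492)/492 = 3715/492 = 7.55081
r*t = 0.12 * 20 = 2.4; exp(-2.4) = 0.0907180
7.55081 * 0.0907180 = 0.684994
1 + 0.684994 = 1.68499
N = 4207 / 1.68499 = 2496.75 ≈ 2497

2497


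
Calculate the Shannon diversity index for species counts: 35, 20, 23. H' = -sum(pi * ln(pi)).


Total N = 35 + 20 + 23 = 78
Per-species terms:
  p = 35/78 = 0.448718; ln(p) = -0.801361; p*ln(p) = 0.448718 * (-0.801361) = -0.359585
  p = 20/78 = 0.256410; ln(p) = -1.360978; p*ln(p) = 0.256410 * (-1.360978) = -0.348968
  p = 23/78 = 0.294872; ln(p) = -1.221214; p*ln(p) = 0.294872 * (-1.221214) = -0.360102
sum(p*ln(p)) = (-0.359585) + (-0.348968) + (-0.360102) = -1.068655
H' = -(-1.068655) = 1.068655 ≈ 1.0687

1.0687


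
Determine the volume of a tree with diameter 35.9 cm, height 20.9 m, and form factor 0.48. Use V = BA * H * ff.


(D/200)^2 = (35.9/200)^2 = 0.1795^2 = 0.03222025
BA = 3.141593 * 0.03222025 = 0.101223 m^2
V = 0.101223 * 20.9 * 0.48 = 1.01547 ≈ 1.015 m^3

1.015 m^3


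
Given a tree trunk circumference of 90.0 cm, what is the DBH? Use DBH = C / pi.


DBH = C / pi = 90.0 / 3.141593 = 28.6479 ≈ 28.65 cm

28.65 cm


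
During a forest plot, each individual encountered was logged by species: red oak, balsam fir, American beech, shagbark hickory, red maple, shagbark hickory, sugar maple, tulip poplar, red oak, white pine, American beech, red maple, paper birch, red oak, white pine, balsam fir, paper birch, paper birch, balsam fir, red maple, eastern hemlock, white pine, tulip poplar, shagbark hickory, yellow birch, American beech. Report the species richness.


Total individuals logged = 26
Distinct species (count of individuals): red oak (3), balsam fir (3), American beech (3), shagbark hickory (3), red maple (3), sugar maple (1), tulip poplar (2), white pine (3), paper birch (3), eastern hemlock (1), yellow birch (1)
Species richness = number of distinct species = 11

11


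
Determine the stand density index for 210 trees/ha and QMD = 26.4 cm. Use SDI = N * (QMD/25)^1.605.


QMD/25 = 26.4/25 = 1.056
(1.056)^1.605 = exp(1.605 * ln(1.056)) = exp(1.605 * 0.0544882) = exp(0.0874536) = 1.09139
SDI = 210 * 1.09139 = 229.192 ≈ 229

229


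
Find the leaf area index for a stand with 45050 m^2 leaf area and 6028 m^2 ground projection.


LAI = 45050 / 6028 = 7.4735 ≈ 7.47

7.47


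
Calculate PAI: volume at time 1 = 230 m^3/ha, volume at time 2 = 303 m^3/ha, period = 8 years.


PAI = (V2 - V1) / period = (303 - 230) / 8 = 73 / 8 = 9.1250 ≈ 9.13 m^3/ha/yr

9.13 m^3/ha/yr


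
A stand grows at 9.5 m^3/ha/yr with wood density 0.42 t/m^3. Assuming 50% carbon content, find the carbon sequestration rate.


C = 9.5 * 0.42 * 0.5 = 1.995 ≈ 2.00 t C/ha/yr

2.00 t C/ha/yr


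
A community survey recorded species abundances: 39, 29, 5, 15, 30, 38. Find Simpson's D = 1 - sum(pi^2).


Total N = 39 + 29 + 5 + 15 + 30 + 38 = 156
Per-species terms:
  p = 39/156 = 0.250000; p^2 = 0.250000^2 = 0.062500
  p = 29/156 = 0.185897; p^2 = 0.185897^2 = 0.034558
  p = 5/156 = 0.032051; p^2 = 0.032051^2 = 0.001027
  p = 15/156 = 0.096154; p^2 = 0.096154^2 = 0.009246
  p = 30/156 = 0.192308; p^2 = 0.192308^2 = 0.036982
  p = 38/156 = 0.243590; p^2 = 0.243590^2 = 0.059336
sum(p^2) = 0.062500 + 0.034558 + 0.001027 + 0.009246 + 0.036982 + 0.059336 = 0.203649
D = 1 - 0.203649 = 0.796351 ≈ 0.7964

0.7964


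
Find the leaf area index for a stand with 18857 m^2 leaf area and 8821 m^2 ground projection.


LAI = 18857 / 8821 = 2.1377 ≈ 2.14

2.14


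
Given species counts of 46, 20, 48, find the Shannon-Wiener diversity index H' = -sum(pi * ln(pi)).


Total N = 46 + 20 + 48 = 114
Per-species terms:
  p = 46/114 = 0.403509; ln(p) = -0.907556; p*ln(p) = 0.403509 * (-0.907556) = -0.366207
  p = 20/114 = 0.175439; ln(p) = -1.740464; p*ln(p) = 0.175439 * (-1.740464) = -0.305345
  p = 48/114 = 0.421053; ln(p) = -0.864997; p*ln(p) = 0.421053 * (-0.864997) = -0.364210
sum(p*ln(p)) = (-0.366207) + (-0.305345) + (-0.364210) = -1.035762
H' = -(-1.035762) = 1.035762 ≈ 1.0358

1.0358


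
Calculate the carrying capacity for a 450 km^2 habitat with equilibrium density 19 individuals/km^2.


K = 19 * 450 = 8550 individuals

8550 individuals


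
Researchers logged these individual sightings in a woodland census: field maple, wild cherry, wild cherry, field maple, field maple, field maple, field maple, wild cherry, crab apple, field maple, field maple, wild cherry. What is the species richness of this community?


Total individuals logged = 12
Distinct species (count of individuals): field maple (7), wild cherry (4), crab apple (1)
Species richness = number of distinct species = 3

3


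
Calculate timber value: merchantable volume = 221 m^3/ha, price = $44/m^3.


Value = 221 * 44 = $9724/ha

$9724/ha


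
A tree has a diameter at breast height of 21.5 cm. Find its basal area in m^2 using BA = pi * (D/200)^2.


D/200 = 21.5/200 = 0.1075 m
(D/200)^2 = 0.1075^2 = 0.01155625
BA = 3.141593 * 0.01155625 = 0.0363050 ≈ 0.0363 m^2

0.0363 m^2


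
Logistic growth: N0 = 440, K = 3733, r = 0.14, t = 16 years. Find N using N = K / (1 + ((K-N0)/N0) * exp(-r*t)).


(K - N0)/N0 = (3733 - 440)/440 = 3293/440 = 7.48409
r*t = 0.14 * 16 = 2.24; exp(-2.24) = 0.106459
7.48409 * 0.106459 = 0.796749
1 + 0.796749 = 1.79675
N = 3733 / 1.79675 = 2077.64 ≈ 2078

2078


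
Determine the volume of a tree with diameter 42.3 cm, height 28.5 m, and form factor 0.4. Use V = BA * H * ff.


(D/200)^2 = (42.3/200)^2 = 0.2115^2 = 0.04473225
BA = 3.141593 * 0.04473225 = 0.140531 m^2
V = 0.140531 * 28.5 * 0.4 = 1.60205 ≈ 1.602 m^3

1.602 m^3


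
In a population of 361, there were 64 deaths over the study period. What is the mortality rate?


Mortality rate = 64 / 361 = 0.177285 ≈ 0.1773

0.1773


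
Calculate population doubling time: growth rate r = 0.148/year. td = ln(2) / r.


td = ln(2) / 0.148 = 0.693147 / 0.148 = 4.68343 ≈ 4.7 years

4.7 years


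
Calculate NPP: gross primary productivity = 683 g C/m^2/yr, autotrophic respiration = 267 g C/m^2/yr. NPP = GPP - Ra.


NPP = GPP - Ra = 683 - 267 = 416 g C/m^2/yr

416 g C/m^2/yr


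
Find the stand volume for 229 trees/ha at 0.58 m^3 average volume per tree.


V_stand = 229 * 0.58 = 132.82 ≈ 132.8 m^3/ha

132.8 m^3/ha


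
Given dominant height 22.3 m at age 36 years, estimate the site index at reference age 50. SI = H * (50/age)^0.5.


50/36 = 1.38889
(1.38889)^0.5 = 1.17851
SI = 22.3 * 1.17851 = 26.2808 ≈ 26.3 m

26.3 m


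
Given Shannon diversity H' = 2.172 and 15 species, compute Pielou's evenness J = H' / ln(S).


ln(15) = 2.70805
J = H' / ln(S) = 2.172 / 2.70805 = 0.802053 ≈ 0.8021

0.8021


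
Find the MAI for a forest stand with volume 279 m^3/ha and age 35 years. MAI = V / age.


MAI = 279 / 35 = 7.9714 ≈ 7.97 m^3/ha/yr

7.97 m^3/ha/yr


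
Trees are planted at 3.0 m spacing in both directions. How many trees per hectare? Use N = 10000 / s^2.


N = 10000 / 3.0^2 = 10000 / 9 = 1111.11 ≈ 1111 trees/ha

1111 trees/ha


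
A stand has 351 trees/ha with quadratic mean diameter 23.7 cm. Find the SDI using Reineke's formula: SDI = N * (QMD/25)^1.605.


QMD/25 = 23.7/25 = 0.948
(0.948)^1.605 = exp(1.605 * ln(0.948)) = exp(1.605 * (-0.0534008)) = exp(-0.0857083) = 0.917862
SDI = 351 * 0.917862 = 322.170 ≈ 322

322


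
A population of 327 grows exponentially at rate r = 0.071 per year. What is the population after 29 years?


r*t = 0.071 * 29 = 2.059
exp(2.059) = 7.83813
N = 327 * 7.83813 = 2563.07 ≈ 2563

2563


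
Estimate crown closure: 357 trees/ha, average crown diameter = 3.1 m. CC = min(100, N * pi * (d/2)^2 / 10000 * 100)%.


(d/2)^2 = (3.1/2)^2 = 1.55^2 = 2.4025
Crown area = 3.141593 * 2.4025 = 7.54768 m^2
N * area / 10000 * 100 = 357 * 7.54768 / 10000 * 100 = 26.9452
CC = min(100, 26.9452) = 26.9452 ≈ 26.9%

26.9%


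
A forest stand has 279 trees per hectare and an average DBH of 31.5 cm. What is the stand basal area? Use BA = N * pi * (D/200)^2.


(D/200)^2 = (31.5/200)^2 = 0.1575^2 = 0.02480625
Individual BA = 3.141593 * 0.02480625 = 0.0779311 m^2
Stand BA = 279 * 0.0779311 = 21.7428 ≈ 21.74 m^2/ha

21.74 m^2/ha


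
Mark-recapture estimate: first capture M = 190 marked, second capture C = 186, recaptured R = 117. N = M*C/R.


N = M * C / R = 190 * 186 / 117 = 35340 / 117 = 302.05 ≈ 302

302 individuals


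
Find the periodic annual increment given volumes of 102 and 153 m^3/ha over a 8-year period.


PAI = (V2 - V1) / period = (153 - 102) / 8 = 51 / 8 = 6.3750 ≈ 6.38 m^3/ha/yr

6.38 m^3/ha/yr


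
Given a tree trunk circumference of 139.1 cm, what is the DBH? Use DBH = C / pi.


DBH = C / pi = 139.1 / 3.141593 = 44.2769 ≈ 44.28 cm

44.28 cm


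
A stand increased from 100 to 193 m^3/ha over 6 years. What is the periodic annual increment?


PAI = (V2 - V1) / period = (193 - 100) / 6 = 93 / 6 = 15.50 m^3/ha/yr

15.50 m^3/ha/yr


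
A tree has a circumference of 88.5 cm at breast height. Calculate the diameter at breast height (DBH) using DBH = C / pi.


DBH = C / pi = 88.5 / 3.141593 = 28.1704 ≈ 28.17 cm

28.17 cm


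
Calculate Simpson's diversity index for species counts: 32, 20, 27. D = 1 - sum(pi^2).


Total N = 32 + 20 + 27 = 79
Per-species terms:
  p = 32/79 = 0.405063; p^2 = 0.405063^2 = 0.164076
  p = 20/79 = 0.253165; p^2 = 0.253165^2 = 0.064093
  p = 27/79 = 0.341772; p^2 = 0.341772^2 = 0.116808
sum(p^2) = 0.164076 + 0.064093 + 0.116808 = 0.344977
D = 1 - 0.344977 = 0.655023 ≈ 0.6550

0.6550


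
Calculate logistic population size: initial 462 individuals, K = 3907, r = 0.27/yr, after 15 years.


(K - N0)/N0 = (3907 - 462)/462 = 3445/462 = 7.45671
r*t = 0.27 * 15 = 4.05; exp(-4.05) = 0.0174224
7.45671 * 0.0174224 = 0.129914
1 + 0.129914 = 1.12991
N = 3907 / 1.12991 = 3457.80 ≈ 3458

3458


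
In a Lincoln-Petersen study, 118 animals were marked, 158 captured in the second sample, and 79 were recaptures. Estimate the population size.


N = M * C / R = 118 * 158 / 79 = 18644 / 79 = 236

236 individuals


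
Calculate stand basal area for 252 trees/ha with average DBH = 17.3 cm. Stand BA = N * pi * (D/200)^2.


(D/200)^2 = (17.3/200)^2 = 0.0865^2 = 0.00748225
Individual BA = 3.141593 * 0.00748225 = 0.0235062 m^2
Stand BA = 252 * 0.0235062 = 5.92356 ≈ 5.92 m^2/ha

5.92 m^2/ha


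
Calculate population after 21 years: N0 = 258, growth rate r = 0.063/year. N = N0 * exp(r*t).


r*t = 0.063 * 21 = 1.323
exp(1.323) = 3.75467
N = 258 * 3.75467 = 968.705 ≈ 969

969


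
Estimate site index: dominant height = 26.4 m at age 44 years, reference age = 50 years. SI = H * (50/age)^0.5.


50/44 = 1.13636
(1.13636)^0.5 = 1.06600
SI = 26.4 * 1.06600 = 28.1424 ≈ 28.1 m

28.1 m


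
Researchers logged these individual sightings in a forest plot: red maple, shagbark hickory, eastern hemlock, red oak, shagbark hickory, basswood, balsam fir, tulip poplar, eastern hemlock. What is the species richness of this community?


Total individuals logged = 9
Distinct species (count of individuals): red maple (1), shagbark hickory (2), eastern hemlock (2), red oak (1), basswood (1), balsam fir (1), tulip poplar (1)
Species richness = number of distinct species = 7

7


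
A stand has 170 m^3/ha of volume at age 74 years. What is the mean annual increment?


MAI = 170 / 74 = 2.2973 ≈ 2.30 m^3/ha/yr

2.30 m^3/ha/yr


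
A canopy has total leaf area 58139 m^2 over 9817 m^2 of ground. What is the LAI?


LAI = 58139 / 9817 = 5.9223 ≈ 5.92

5.92


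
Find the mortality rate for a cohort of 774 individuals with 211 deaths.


Mortality rate = 211 / 774 = 0.272610 ≈ 0.2726

0.2726


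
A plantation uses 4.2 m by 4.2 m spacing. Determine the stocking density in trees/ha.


N = 10000 / 4.2^2 = 10000 / 17.64 = 566.893 ≈ 567 trees/ha

567 trees/ha


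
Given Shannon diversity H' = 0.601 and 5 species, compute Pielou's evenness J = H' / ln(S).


ln(5) = 1.60944
J = H' / ln(S) = 0.601 / 1.60944 = 0.373422 ≈ 0.3734

0.3734


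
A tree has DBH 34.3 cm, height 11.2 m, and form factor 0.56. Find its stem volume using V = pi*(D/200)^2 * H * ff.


(D/200)^2 = (34.3/200)^2 = 0.1715^2 = 0.02941225
BA = 3.141593 * 0.02941225 = 0.0924013 m^2
V = 0.0924013 * 11.2 * 0.56 = 0.579541 ≈ 0.580 m^3

0.580 m^3


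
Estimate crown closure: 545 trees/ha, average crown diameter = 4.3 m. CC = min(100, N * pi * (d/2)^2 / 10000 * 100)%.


(d/2)^2 = (4.3/2)^2 = 2.15^2 = 4.6225
Crown area = 3.141593 * 4.6225 = 14.5220 m^2
N * area / 10000 * 100 = 545 * 14.5220 / 10000 * 100 = 79.1449
CC = min(100, 79.1449) = 79.1449 ≈ 79.1%

79.1%


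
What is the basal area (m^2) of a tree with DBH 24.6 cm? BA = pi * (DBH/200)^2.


D/200 = 24.6/200 = 0.123 m
(D/200)^2 = 0.123^2 = 0.015129
BA = 3.141593 * 0.015129 = 0.0475292 ≈ 0.0475 m^2

0.0475 m^2


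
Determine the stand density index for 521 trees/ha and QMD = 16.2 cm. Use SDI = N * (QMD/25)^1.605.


QMD/25 = 16.2/25 = 0.648
(0.648)^1.605 = exp(1.605 * ln(0.648)) = exp(1.605 * (-0.433865)) = exp(-0.696353) = 0.498400
SDI = 521 * 0.498400 = 259.666 ≈ 260

260


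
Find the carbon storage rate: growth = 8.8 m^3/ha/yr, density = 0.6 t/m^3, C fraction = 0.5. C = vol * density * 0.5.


C = 8.8 * 0.6 * 0.5 = 2.64 t C/ha/yr

2.64 t C/ha/yr


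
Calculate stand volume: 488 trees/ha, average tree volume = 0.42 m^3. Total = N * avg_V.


V_stand = 488 * 0.42 = 204.96 ≈ 205.0 m^3/ha

205.0 m^3/ha


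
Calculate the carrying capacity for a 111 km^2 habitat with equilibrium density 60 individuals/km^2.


K = 60 * 111 = 6660 individuals

6660 individuals


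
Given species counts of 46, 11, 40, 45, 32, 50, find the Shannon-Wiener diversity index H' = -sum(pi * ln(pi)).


Total N = 46 + 11 + 40 + 45 + 32 + 50 = 224
Per-species terms:
  p = 46/224 = 0.205357; ln(p) = -1.583005; p*ln(p) = 0.205357 * (-1.583005) = -0.325081
  p = 11/224 = 0.049107; ln(p) = -3.013754; p*ln(p) = 0.049107 * (-3.013754) = -0.147996
  p = 40/224 = 0.178571; ln(p) = -1.722769; p*ln(p) = 0.178571 * (-1.722769) = -0.307637
  p = 45/224 = 0.200893; ln(p) = -1.604983; p*ln(p) = 0.200893 * (-1.604983) = -0.322430
  p = 32/224 = 0.142857; ln(p) = -1.945911; p*ln(p) = 0.142857 * (-1.945911) = -0.277987
  p = 50/224 = 0.223214; ln(p) = -1.499624; p*ln(p) = 0.223214 * (-1.499624) = -0.334737
sum(p*ln(p)) = (-0.325081) + (-0.147996) + (-0.307637) + (-0.322430) + (-0.277987) + (-0.334737) = -1.715868
H' = -(-1.715868) = 1.715868 ≈ 1.7159

1.7159


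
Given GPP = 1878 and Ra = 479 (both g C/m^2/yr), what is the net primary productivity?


NPP = GPP - Ra = 1878 - 479 = 1399 g C/m^2/yr

1399 g C/m^2/yr


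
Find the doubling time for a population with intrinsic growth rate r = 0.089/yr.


td = ln(2) / 0.089 = 0.693147 / 0.089 = 7.78817 ≈ 7.8 years

7.8 years


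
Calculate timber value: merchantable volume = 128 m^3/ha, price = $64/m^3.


Value = 128 * 64 = $8192/ha

$8192/ha


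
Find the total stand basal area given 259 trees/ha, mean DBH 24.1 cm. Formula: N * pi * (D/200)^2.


(D/200)^2 = (24.1/200)^2 = 0.1205^2 = 0.01452025
Individual BA = 3.141593 * 0.01452025 = 0.0456167 m^2
Stand BA = 259 * 0.0456167 = 11.8147 ≈ 11.81 m^2/ha

11.81 m^2/ha


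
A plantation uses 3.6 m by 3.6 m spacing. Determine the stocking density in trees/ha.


N = 10000 / 3.6^2 = 10000 / 12.96 = 771.605 ≈ 772 trees/ha

772 trees/ha


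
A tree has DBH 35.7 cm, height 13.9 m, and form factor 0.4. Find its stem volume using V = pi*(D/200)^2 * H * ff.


(D/200)^2 = (35.7/200)^2 = 0.1785^2 = 0.03186225
BA = 3.141593 * 0.03186225 = 0.100098 m^2
V = 0.100098 * 13.9 * 0.4 = 0.556545 ≈ 0.557 m^3

0.557 m^3


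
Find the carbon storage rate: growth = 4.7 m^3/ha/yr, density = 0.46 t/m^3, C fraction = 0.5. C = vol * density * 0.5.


C = 4.7 * 0.46 * 0.5 = 1.081 ≈ 1.08 t C/ha/yr

1.08 t C/ha/yr


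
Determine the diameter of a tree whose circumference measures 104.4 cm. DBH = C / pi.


DBH = C / pi = 104.4 / 3.141593 = 33.2315 ≈ 33.23 cm

33.23 cm


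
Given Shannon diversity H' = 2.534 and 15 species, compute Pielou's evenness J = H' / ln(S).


ln(15) = 2.70805
J = H' / ln(S) = 2.534 / 2.70805 = 0.935729 ≈ 0.9357

0.9357


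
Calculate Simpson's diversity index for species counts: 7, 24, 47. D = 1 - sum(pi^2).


Total N = 7 + 24 + 47 = 78
Per-species terms:
  p = 7/78 = 0.089744; p^2 = 0.089744^2 = 0.008054
  p = 24/78 = 0.307692; p^2 = 0.307692^2 = 0.094674
  p = 47/78 = 0.602564; p^2 = 0.602564^2 = 0.363083
sum(p^2) = 0.008054 + 0.094674 + 0.363083 = 0.465811
D = 1 - 0.465811 = 0.534189 ≈ 0.5342

0.5342


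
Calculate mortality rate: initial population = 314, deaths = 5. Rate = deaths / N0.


Mortality rate = 5 / 314 = 0.015924 ≈ 0.0159

0.0159


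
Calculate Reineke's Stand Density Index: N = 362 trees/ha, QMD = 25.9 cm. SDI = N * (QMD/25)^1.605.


QMD/25 = 25.9/25 = 1.036
(1.036)^1.605 = exp(1.605 * ln(1.036)) = exp(1.605 * 0.0353671) = exp(0.0567642) = 1.05841
SDI = 362 * 1.05841 = 383.144 ≈ 383

383


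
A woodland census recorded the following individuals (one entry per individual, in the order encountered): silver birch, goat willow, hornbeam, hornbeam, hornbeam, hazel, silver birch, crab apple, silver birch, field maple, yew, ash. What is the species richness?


Total individuals logged = 12
Distinct species (count of individuals): silver birch (3), goat willow (1), hornbeam (3), hazel (1), crab apple (1), field maple (1), yew (1), ash (1)
Species richness = number of distinct species = 8

8


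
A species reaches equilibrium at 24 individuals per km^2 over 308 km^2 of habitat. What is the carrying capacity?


K = 24 * 308 = 7392 individuals

7392 individuals


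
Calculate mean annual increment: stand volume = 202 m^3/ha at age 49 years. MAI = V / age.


MAI = 202 / 49 = 4.1224 ≈ 4.12 m^3/ha/yr

4.12 m^3/ha/yr


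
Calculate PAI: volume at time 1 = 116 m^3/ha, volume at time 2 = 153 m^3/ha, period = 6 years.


PAI = (V2 - V1) / period = (153 - 116) / 6 = 37 / 6 = 6.1667 ≈ 6.17 m^3/ha/yr

6.17 m^3/ha/yr


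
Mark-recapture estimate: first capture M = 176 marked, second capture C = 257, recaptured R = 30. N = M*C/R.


N = M * C / R = 176 * 257 / 30 = 45232 / 30 = 1507.73 ≈ 1508

1508 individuals


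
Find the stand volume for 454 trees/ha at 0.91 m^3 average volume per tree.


V_stand = 454 * 0.91 = 413.14 ≈ 413.1 m^3/ha

413.1 m^3/ha


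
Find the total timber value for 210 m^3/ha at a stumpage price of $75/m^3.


Value = 210 * 75 = $15750/ha

$15750/ha


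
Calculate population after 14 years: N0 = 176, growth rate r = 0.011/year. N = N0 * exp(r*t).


r*t = 0.011 * 14 = 0.154
exp(0.154) = 1.16649
N = 176 * 1.16649 = 205.302 ≈ 205

205


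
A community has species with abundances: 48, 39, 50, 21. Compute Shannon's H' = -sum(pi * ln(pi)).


Total N = 48 + 39 + 50 + 21 = 158
Per-species terms:
  p = 48/158 = 0.303797; ln(p) = -1.191396; p*ln(p) = 0.303797 * (-1.191396) = -0.361943
  p = 39/158 = 0.246835; ln(p) = -1.399035; p*ln(p) = 0.246835 * (-1.399035) = -0.345331
  p = 50/158 = 0.316456; ln(p) = -1.150571; p*ln(p) = 0.316456 * (-1.150571) = -0.364105
  p = 21/158 = 0.132911; ln(p) = -2.018076; p*ln(p) = 0.132911 * (-2.018076) = -0.268224
sum(p*ln(p)) = (-0.361943) + (-0.345331) + (-0.364105) + (-0.268224) = -1.339603
H' = -(-1.339603) = 1.339603 ≈ 1.3396

1.3396


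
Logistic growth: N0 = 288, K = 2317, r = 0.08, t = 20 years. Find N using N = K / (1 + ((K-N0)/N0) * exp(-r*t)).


(K - N0)/N0 = (2317 - 288)/288 = 2029/288 = 7.04514
r*t = 0.08 * 20 = 1.6; exp(-1.6) = 0.201897
7.04514 * 0.201897 = 1.42239
1 + 1.42239 = 2.42239
N = 2317 / 2.42239 = 956.493 ≈ 956

956


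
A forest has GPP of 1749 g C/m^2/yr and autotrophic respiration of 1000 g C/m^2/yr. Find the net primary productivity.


NPP = GPP - Ra = 1749 - 1000 = 749 g C/m^2/yr

749 g C/m^2/yr


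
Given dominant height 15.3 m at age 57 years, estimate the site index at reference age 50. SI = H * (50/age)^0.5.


50/57 = 0.877193
(0.877193)^0.5 = 0.936586
SI = 15.3 * 0.936586 = 14.3298 ≈ 14.3 m

14.3 m


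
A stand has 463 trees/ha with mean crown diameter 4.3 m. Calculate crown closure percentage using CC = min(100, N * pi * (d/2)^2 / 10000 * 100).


(d/2)^2 = (4.3/2)^2 = 2.15^2 = 4.6225
Crown area = 3.141593 * 4.6225 = 14.5220 m^2
N * area / 10000 * 100 = 463 * 14.5220 / 10000 * 100 = 67.2369
CC = min(100, 67.2369) = 67.2369 ≈ 67.2%

67.2%


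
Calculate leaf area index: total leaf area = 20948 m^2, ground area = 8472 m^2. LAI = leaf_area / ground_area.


LAI = 20948 / 8472 = 2.4726 ≈ 2.47

2.47


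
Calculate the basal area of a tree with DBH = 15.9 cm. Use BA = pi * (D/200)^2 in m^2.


D/200 = 15.9/200 = 0.0795 m
(D/200)^2 = 0.0795^2 = 0.00632025
BA = 3.141593 * 0.00632025 = 0.0198557 ≈ 0.0199 m^2

0.0199 m^2


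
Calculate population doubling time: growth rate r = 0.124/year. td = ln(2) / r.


td = ln(2) / 0.124 = 0.693147 / 0.124 = 5.58990 ≈ 5.6 years

5.6 years


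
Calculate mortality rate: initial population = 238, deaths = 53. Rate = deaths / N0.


Mortality rate = 53 / 238 = 0.222689 ≈ 0.2227

0.2227


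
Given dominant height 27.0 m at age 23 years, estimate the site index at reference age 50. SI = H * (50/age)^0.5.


50/23 = 2.17391
(2.17391)^0.5 = 1.47442
SI = 27.0 * 1.47442 = 39.8093 ≈ 39.8 m

39.8 m


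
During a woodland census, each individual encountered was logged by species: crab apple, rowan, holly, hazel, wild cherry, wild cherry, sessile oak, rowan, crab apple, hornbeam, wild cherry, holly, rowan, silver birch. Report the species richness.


Total individuals logged = 14
Distinct species (count of individuals): crab apple (2), rowan (3), holly (2), hazel (1), wild cherry (3), sessile oak (1), hornbeam (1), silver birch (1)
Species richness = number of distinct species = 8

8


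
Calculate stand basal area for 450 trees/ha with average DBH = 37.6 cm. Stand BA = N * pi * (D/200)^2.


(D/200)^2 = (37.6/200)^2 = 0.188^2 = 0.035344
Individual BA = 3.141593 * 0.035344 = 0.111036 m^2
Stand BA = 450 * 0.111036 = 49.9662 ≈ 49.97 m^2/ha

49.97 m^2/ha
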